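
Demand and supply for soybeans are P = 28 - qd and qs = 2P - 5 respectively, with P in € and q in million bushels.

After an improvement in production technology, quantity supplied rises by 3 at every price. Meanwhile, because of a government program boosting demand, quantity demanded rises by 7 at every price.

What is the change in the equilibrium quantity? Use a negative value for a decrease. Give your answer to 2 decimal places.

+5.67

Original equilibrium: 28 - P = 2P - 5 gives 33 = 3P, so P = 11 and q = 17.
After the shift, demand is qd = 35 - P and supply is qs = 2P - 2.
Setting them equal: 35 - P = 2P - 2 → 37 = 3P, so P = 37/3 ≈ 12.3333 and q = 68/3 ≈ 22.6667.
Δq = 22.6667 − 17 = +5.67.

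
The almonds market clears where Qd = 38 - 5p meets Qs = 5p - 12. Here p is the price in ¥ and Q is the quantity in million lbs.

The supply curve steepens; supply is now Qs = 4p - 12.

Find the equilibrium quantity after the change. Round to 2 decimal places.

10.22

Before the shock: 38 - 5p = 5p - 12 ⇒ 50 = 10p ⇒ p = 5, Q = 13.
After the shift, demand is Qd = 38 - 5p and supply is Qs = 4p - 12.
New equilibrium: 38 - 5p = 4p - 12 ⇒ 50 = 9p ⇒ p = 50/9 ≈ 5.5556, Q = 92/9 ≈ 10.2222.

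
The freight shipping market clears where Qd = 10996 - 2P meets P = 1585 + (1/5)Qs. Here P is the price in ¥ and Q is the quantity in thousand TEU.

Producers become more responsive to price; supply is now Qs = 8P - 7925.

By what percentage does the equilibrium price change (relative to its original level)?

-30

Initially, 10996 - 2P = 5P - 7925, so 18921 = 7P and P = 2703, Q = 5590.
The shock moves the curves to Qd = 10996 - 2P and Qs = 8P - 7925.
Equate the new curves: 10996 - 2P = 8P - 7925, giving 18921 = 10P, P = 1892.1, Q = 7211.8.
%ΔP = (1892.1 − 2703) / 2703 × 100 = -30%.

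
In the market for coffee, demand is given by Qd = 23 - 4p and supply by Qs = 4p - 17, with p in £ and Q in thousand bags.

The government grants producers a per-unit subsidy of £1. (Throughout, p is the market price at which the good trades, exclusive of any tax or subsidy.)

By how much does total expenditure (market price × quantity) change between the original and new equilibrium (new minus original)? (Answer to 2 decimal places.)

+7.50

Initially, 23 - 4p = 4p - 17, so 40 = 8p and p = 5, Q = 3.
Since sellers receive the price plus the subsidy, the effective supply curve becomes Qs = 4p - 13.
Setting them equal: 23 - 4p = 4p - 13 → 36 = 8p, so p = 4.5 and Q = 5.
Expenditure moves from 5×3 = 15 to 4.5×5 = 22.5; change = +7.50.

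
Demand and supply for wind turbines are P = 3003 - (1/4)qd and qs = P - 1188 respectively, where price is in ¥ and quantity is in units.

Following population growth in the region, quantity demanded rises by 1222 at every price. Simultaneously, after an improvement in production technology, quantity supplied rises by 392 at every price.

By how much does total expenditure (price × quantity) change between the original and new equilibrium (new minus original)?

Original equilibrium: 12012 - 4P = P - 1188 gives 13200 = 5P, so P = 2640 and q = 1452.
After the shift, demand is qd = 13234 - 4P and supply is qs = P - 796.
Equate the new curves: 13234 - 4P = P - 796, giving 14030 = 5P, P = 2806, q = 2010.
Expenditure moves from 2640×1452 = 3833280 to 2806×2010 = 5640060; change = +1806780.

+1806780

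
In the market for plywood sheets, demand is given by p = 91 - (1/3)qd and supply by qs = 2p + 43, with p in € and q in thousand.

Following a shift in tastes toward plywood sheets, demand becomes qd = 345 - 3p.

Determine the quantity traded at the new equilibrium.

163.8

Solve the original market: 273 - 3p = 2p + 43, hence p = 46 and q = 135.
The shock moves the curves to qd = 345 - 3p and qs = 2p + 43.
Setting them equal: 345 - 3p = 2p + 43 → 302 = 5p, so p = 60.4 and q = 163.8.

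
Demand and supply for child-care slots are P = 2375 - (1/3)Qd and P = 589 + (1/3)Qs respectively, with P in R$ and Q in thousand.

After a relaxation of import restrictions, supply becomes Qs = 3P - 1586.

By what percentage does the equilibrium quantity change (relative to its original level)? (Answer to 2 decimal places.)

Solve the original market: 7125 - 3P = 3P - 1767, hence P = 1482 and Q = 2679.
After the shift, demand is Qd = 7125 - 3P and supply is Qs = 3P - 1586.
Setting them equal: 7125 - 3P = 3P - 1586 → 8711 = 6P, so P = 8711/6 ≈ 1451.8333 and Q = 2769.5.
%ΔQ = (2769.5 − 2679) / 2679 × 100 = +3.38%.

+3.38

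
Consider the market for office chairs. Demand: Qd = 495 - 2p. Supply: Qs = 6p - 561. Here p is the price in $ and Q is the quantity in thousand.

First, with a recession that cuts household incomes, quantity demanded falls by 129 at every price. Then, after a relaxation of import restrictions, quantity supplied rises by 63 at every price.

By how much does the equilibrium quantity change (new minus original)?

Original equilibrium: 495 - 2p = 6p - 561 gives 1056 = 8p, so p = 132 and Q = 231.
After the shift, demand is Qd = 366 - 2p and supply is Qs = 6p - 498.
Clearing the new market: 366 - 2p = 6p - 498, so p = 108 and Q = 150.
ΔQ = 150 − 231 = -81.

-81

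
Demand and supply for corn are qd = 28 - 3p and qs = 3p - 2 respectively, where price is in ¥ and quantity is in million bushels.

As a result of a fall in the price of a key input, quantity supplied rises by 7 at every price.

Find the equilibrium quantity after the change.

Initially, 28 - 3p = 3p - 2, so 30 = 6p and p = 5, q = 13.
The new curves are qd = 28 - 3p (demand) and qs = 3p + 5 (supply).
Setting them equal: 28 - 3p = 3p + 5 → 23 = 6p, so p = 23/6 ≈ 3.8333 and q = 16.5.

16.5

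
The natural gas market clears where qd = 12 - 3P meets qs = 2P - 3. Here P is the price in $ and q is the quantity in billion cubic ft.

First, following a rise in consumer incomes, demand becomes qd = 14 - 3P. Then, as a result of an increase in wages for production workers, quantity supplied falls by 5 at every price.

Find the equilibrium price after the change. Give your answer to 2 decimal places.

Before the shock: 12 - 3P = 2P - 3 ⇒ 15 = 5P ⇒ P = 3, q = 3.
With the change applied: demand qd = 14 - 3P, supply qs = 2P - 8.
Clearing the new market: 14 - 3P = 2P - 8, so P = 4.4 and q = 0.8.

4.40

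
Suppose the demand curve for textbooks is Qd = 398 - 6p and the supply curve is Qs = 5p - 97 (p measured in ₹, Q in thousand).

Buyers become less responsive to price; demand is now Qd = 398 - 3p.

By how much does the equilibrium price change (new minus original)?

Before the shock: 398 - 6p = 5p - 97 ⇒ 495 = 11p ⇒ p = 45, Q = 128.
With the change applied: demand Qd = 398 - 3p, supply Qs = 5p - 97.
Equate the new curves: 398 - 3p = 5p - 97, giving 495 = 8p, p = 61.875, Q = 212.375.
Δp = 61.875 − 45 = +16.875.

+16.875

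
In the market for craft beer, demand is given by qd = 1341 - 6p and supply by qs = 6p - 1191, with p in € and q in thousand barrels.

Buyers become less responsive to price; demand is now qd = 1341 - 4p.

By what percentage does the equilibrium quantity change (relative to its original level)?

Initially, 1341 - 6p = 6p - 1191, so 2532 = 12p and p = 211, q = 75.
With the change applied: demand qd = 1341 - 4p, supply qs = 6p - 1191.
Clearing the new market: 1341 - 4p = 6p - 1191, so p = 253.2 and q = 328.2.
%Δq = (328.2 − 75) / 75 × 100 = +337.6%.

+337.6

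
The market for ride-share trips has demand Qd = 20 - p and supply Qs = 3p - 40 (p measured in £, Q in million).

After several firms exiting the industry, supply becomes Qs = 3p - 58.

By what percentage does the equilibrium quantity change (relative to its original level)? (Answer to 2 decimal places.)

-90.00

Before the shock: 20 - p = 3p - 40 ⇒ 60 = 4p ⇒ p = 15, Q = 5.
With the change applied: demand Qd = 20 - p, supply Qs = 3p - 58.
New equilibrium: 20 - p = 3p - 58 ⇒ 78 = 4p ⇒ p = 19.5, Q = 0.5.
%ΔQ = (0.5 − 5) / 5 × 100 = -90.00%.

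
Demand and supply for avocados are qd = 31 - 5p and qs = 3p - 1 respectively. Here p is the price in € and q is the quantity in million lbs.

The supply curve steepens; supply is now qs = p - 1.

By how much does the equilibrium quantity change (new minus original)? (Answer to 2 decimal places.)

Solve the original market: 31 - 5p = 3p - 1, hence p = 4 and q = 11.
After the shift, demand is qd = 31 - 5p and supply is qs = p - 1.
Setting them equal: 31 - 5p = p - 1 → 32 = 6p, so p = 16/3 ≈ 5.3333 and q = 13/3 ≈ 4.3333.
Δq = 4.3333 − 11 = -6.67.

-6.67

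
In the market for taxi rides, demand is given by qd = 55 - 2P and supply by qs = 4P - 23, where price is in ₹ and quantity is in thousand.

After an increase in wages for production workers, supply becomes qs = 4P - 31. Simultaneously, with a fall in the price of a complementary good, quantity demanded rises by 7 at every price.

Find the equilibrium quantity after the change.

Before the shock: 55 - 2P = 4P - 23 ⇒ 78 = 6P ⇒ P = 13, q = 29.
The new curves are qd = 62 - 2P (demand) and qs = 4P - 31 (supply).
Equate the new curves: 62 - 2P = 4P - 31, giving 93 = 6P, P = 15.5, q = 31.

31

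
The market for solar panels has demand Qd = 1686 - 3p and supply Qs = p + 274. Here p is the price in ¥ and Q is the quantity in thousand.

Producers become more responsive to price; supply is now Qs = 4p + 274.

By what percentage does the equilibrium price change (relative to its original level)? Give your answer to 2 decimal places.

Initially, 1686 - 3p = p + 274, so 1412 = 4p and p = 353, Q = 627.
With the change applied: demand Qd = 1686 - 3p, supply Qs = 4p + 274.
Setting them equal: 1686 - 3p = 4p + 274 → 1412 = 7p, so p = 1412/7 ≈ 201.7143 and Q = 7566/7 ≈ 1080.8571.
%Δp = (201.7143 − 353) / 353 × 100 = -42.86%.

-42.86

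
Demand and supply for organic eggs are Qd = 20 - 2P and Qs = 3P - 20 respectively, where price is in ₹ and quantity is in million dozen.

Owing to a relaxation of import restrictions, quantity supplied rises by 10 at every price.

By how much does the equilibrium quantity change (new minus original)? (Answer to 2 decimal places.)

+4.00

Initially, 20 - 2P = 3P - 20, so 40 = 5P and P = 8, Q = 4.
After the shift, demand is Qd = 20 - 2P and supply is Qs = 3P - 10.
Setting them equal: 20 - 2P = 3P - 10 → 30 = 5P, so P = 6 and Q = 8.
ΔQ = 8 − 4 = +4.00.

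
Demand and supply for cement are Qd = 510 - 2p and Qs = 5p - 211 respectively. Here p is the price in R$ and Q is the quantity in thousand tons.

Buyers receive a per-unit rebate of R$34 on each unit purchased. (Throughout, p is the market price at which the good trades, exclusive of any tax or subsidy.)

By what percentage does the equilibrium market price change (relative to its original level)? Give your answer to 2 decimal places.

+9.43

Solve the original market: 510 - 2p = 5p - 211, hence p = 103 and Q = 304.
Since buyers' out-of-pocket price is the market price minus the rebate, the effective demand curve becomes Qd = 578 - 2p.
New equilibrium: 578 - 2p = 5p - 211 ⇒ 789 = 7p ⇒ p = 789/7 ≈ 112.7143, Q = 2468/7 ≈ 352.5714.
%Δp = (112.7143 − 103) / 103 × 100 = +9.43%.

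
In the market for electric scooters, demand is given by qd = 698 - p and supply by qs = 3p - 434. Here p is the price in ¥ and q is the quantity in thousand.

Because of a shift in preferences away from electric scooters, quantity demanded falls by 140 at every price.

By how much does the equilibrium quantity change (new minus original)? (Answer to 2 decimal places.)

-105.00

Original equilibrium: 698 - p = 3p - 434 gives 1132 = 4p, so p = 283 and q = 415.
The shock moves the curves to qd = 558 - p and qs = 3p - 434.
New equilibrium: 558 - p = 3p - 434 ⇒ 992 = 4p ⇒ p = 248, q = 310.
Δq = 310 − 415 = -105.00.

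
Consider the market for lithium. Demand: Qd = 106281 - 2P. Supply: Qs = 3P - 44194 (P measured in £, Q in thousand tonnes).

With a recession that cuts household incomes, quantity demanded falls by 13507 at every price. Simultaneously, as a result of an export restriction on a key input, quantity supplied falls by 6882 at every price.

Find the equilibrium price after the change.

Before the shock: 106281 - 2P = 3P - 44194 ⇒ 150475 = 5P ⇒ P = 30095, Q = 46091.
The shock moves the curves to Qd = 92774 - 2P and Qs = 3P - 51076.
Setting them equal: 92774 - 2P = 3P - 51076 → 143850 = 5P, so P = 28770 and Q = 35234.

28770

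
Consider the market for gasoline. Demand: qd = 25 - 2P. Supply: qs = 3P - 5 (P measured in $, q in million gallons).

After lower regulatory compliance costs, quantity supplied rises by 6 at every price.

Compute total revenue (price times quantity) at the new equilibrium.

Solve the original market: 25 - 2P = 3P - 5, hence P = 6 and q = 13.
After the shift, demand is qd = 25 - 2P and supply is qs = 3P + 1.
Setting them equal: 25 - 2P = 3P + 1 → 24 = 5P, so P = 4.8 and q = 15.4.
New expenditure = 4.8 × 15.4 = 73.92.

73.92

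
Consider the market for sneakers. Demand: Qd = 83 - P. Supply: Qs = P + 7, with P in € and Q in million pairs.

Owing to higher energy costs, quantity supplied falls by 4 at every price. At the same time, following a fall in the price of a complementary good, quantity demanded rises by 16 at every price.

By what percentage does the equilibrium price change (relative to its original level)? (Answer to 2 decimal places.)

Solve the original market: 83 - P = P + 7, hence P = 38 and Q = 45.
The new curves are Qd = 99 - P (demand) and Qs = P + 3 (supply).
Clearing the new market: 99 - P = P + 3, so P = 48 and Q = 51.
%ΔP = (48 − 38) / 38 × 100 = +26.32%.

+26.32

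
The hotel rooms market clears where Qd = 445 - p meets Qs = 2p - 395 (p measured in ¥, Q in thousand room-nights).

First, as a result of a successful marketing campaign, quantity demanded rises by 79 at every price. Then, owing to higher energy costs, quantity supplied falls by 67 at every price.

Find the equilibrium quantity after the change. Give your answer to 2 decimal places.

195.33

Original equilibrium: 445 - p = 2p - 395 gives 840 = 3p, so p = 280 and Q = 165.
The new curves are Qd = 524 - p (demand) and Qs = 2p - 462 (supply).
New equilibrium: 524 - p = 2p - 462 ⇒ 986 = 3p ⇒ p = 986/3 ≈ 328.6667, Q = 586/3 ≈ 195.3333.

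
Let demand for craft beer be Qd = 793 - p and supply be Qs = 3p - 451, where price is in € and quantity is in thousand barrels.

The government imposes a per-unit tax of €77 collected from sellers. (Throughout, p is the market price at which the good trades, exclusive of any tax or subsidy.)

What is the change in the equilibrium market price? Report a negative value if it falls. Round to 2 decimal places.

+57.75

Original equilibrium: 793 - p = 3p - 451 gives 1244 = 4p, so p = 311 and Q = 482.
Since sellers keep the price net of the tax, the effective supply curve becomes Qs = 3p - 682.
Clearing the new market: 793 - p = 3p - 682, so p = 368.75 and Q = 424.25.
Δp = 368.75 − 311 = +57.75.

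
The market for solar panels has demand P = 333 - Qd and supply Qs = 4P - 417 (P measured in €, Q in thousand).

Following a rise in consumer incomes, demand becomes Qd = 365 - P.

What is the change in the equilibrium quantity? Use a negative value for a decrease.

+25.6

Original equilibrium: 333 - P = 4P - 417 gives 750 = 5P, so P = 150 and Q = 183.
The new curves are Qd = 365 - P (demand) and Qs = 4P - 417 (supply).
Setting them equal: 365 - P = 4P - 417 → 782 = 5P, so P = 156.4 and Q = 208.6.
ΔQ = 208.6 − 183 = +25.6.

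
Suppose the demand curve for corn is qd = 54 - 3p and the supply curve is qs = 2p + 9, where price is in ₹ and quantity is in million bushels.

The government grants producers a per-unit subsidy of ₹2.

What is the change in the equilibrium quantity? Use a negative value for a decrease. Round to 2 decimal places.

Before the shock: 54 - 3p = 2p + 9 ⇒ 45 = 5p ⇒ p = 9, q = 27.
Since sellers receive the price plus the subsidy, the effective supply curve becomes qs = 2p + 13.
Setting them equal: 54 - 3p = 2p + 13 → 41 = 5p, so p = 8.2 and q = 29.4.
Δq = 29.4 − 27 = +2.40.

+2.40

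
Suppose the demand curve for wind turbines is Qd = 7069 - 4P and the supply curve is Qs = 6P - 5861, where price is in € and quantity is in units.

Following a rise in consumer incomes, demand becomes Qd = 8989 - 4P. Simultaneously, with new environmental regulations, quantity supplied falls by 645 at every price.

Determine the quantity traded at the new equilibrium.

2791

Initially, 7069 - 4P = 6P - 5861, so 12930 = 10P and P = 1293, Q = 1897.
After the shift, demand is Qd = 8989 - 4P and supply is Qs = 6P - 6506.
Setting them equal: 8989 - 4P = 6P - 6506 → 15495 = 10P, so P = 1549.5 and Q = 2791.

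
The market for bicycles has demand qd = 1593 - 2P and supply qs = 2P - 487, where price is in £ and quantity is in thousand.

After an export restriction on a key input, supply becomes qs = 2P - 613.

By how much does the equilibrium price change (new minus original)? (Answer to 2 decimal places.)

Before the shock: 1593 - 2P = 2P - 487 ⇒ 2080 = 4P ⇒ P = 520, q = 553.
The new curves are qd = 1593 - 2P (demand) and qs = 2P - 613 (supply).
Equate the new curves: 1593 - 2P = 2P - 613, giving 2206 = 4P, P = 551.5, q = 490.
ΔP = 551.5 − 520 = +31.50.

+31.50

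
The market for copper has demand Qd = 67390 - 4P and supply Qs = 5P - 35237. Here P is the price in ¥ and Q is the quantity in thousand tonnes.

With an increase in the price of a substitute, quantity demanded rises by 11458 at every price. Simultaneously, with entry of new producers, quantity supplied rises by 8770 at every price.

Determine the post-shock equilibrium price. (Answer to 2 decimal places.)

11701.67

Original equilibrium: 67390 - 4P = 5P - 35237 gives 102627 = 9P, so P = 11403 and Q = 21778.
The new curves are Qd = 78848 - 4P (demand) and Qs = 5P - 26467 (supply).
Clearing the new market: 78848 - 4P = 5P - 26467, so P = 35105/3 ≈ 11701.6667 and Q = 96124/3 ≈ 32041.3333.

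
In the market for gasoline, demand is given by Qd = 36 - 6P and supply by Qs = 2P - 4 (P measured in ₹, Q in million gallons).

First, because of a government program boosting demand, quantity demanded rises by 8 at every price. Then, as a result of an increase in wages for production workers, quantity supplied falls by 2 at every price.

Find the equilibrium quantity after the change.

6.5

Before the shock: 36 - 6P = 2P - 4 ⇒ 40 = 8P ⇒ P = 5, Q = 6.
After the shift, demand is Qd = 44 - 6P and supply is Qs = 2P - 6.
Setting them equal: 44 - 6P = 2P - 6 → 50 = 8P, so P = 6.25 and Q = 6.5.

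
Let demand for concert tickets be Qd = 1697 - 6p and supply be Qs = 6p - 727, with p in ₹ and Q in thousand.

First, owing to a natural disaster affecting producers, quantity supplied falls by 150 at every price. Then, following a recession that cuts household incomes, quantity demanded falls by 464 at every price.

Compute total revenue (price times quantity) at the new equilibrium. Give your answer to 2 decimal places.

Before the shock: 1697 - 6p = 6p - 727 ⇒ 2424 = 12p ⇒ p = 202, Q = 485.
With the change applied: demand Qd = 1233 - 6p, supply Qs = 6p - 877.
New equilibrium: 1233 - 6p = 6p - 877 ⇒ 2110 = 12p ⇒ p = 1055/6 ≈ 175.8333, Q = 178.
New expenditure = 175.8333 × 178 = 31298.33.

31298.33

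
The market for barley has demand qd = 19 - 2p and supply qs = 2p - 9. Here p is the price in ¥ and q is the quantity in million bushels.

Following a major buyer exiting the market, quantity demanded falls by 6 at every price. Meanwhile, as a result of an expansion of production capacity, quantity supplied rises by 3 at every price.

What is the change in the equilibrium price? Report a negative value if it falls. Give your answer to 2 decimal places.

-2.25

Solve the original market: 19 - 2p = 2p - 9, hence p = 7 and q = 5.
With the change applied: demand qd = 13 - 2p, supply qs = 2p - 6.
New equilibrium: 13 - 2p = 2p - 6 ⇒ 19 = 4p ⇒ p = 4.75, q = 3.5.
Δp = 4.75 − 7 = -2.25.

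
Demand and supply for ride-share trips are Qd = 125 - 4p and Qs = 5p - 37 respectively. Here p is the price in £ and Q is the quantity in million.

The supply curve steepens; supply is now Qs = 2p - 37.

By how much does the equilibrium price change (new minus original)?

+9

Solve the original market: 125 - 4p = 5p - 37, hence p = 18 and Q = 53.
With the change applied: demand Qd = 125 - 4p, supply Qs = 2p - 37.
New equilibrium: 125 - 4p = 2p - 37 ⇒ 162 = 6p ⇒ p = 27, Q = 17.
Δp = 27 − 18 = +9.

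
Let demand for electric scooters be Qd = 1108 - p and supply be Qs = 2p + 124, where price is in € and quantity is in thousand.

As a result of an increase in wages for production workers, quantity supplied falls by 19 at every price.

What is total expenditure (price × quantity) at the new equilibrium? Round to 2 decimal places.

258662.56

Before the shock: 1108 - p = 2p + 124 ⇒ 984 = 3p ⇒ p = 328, Q = 780.
The new curves are Qd = 1108 - p (demand) and Qs = 2p + 105 (supply).
Clearing the new market: 1108 - p = 2p + 105, so p = 1003/3 ≈ 334.3333 and Q = 2321/3 ≈ 773.6667.
New expenditure = 334.3333 × 773.6667 = 258662.56.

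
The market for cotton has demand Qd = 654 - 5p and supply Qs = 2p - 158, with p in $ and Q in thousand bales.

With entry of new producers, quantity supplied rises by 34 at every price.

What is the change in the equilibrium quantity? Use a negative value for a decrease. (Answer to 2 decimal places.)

Initially, 654 - 5p = 2p - 158, so 812 = 7p and p = 116, Q = 74.
The shock moves the curves to Qd = 654 - 5p and Qs = 2p - 124.
New equilibrium: 654 - 5p = 2p - 124 ⇒ 778 = 7p ⇒ p = 778/7 ≈ 111.1429, Q = 688/7 ≈ 98.2857.
ΔQ = 98.2857 − 74 = +24.29.

+24.29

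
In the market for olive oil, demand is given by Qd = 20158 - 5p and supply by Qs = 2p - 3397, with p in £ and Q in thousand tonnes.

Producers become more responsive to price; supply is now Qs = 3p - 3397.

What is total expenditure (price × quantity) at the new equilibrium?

Original equilibrium: 20158 - 5p = 2p - 3397 gives 23555 = 7p, so p = 3365 and Q = 3333.
With the change applied: demand Qd = 20158 - 5p, supply Qs = 3p - 3397.
Setting them equal: 20158 - 5p = 3p - 3397 → 23555 = 8p, so p = 2944.375 and Q = 5436.125.
New expenditure = 2944.375 × 5436.125 = 16005990.546875.

16005990.546875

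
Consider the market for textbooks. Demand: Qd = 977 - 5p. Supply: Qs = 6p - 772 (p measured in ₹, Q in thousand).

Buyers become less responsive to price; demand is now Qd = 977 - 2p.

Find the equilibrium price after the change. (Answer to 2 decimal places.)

218.63

Solve the original market: 977 - 5p = 6p - 772, hence p = 159 and Q = 182.
After the shift, demand is Qd = 977 - 2p and supply is Qs = 6p - 772.
Equate the new curves: 977 - 2p = 6p - 772, giving 1749 = 8p, p = 218.625, Q = 539.75.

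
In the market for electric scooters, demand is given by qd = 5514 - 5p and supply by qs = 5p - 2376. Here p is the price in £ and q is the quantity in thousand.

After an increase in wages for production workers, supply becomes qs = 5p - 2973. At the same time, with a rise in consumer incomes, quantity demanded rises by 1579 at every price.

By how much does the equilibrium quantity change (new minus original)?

Initially, 5514 - 5p = 5p - 2376, so 7890 = 10p and p = 789, q = 1569.
After the shift, demand is qd = 7093 - 5p and supply is qs = 5p - 2973.
New equilibrium: 7093 - 5p = 5p - 2973 ⇒ 10066 = 10p ⇒ p = 1006.6, q = 2060.
Δq = 2060 − 1569 = +491.

+491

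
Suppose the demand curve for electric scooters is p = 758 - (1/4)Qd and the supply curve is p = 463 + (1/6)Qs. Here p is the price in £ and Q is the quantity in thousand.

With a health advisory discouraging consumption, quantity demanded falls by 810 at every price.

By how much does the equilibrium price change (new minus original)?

-81

Initially, 3032 - 4p = 6p - 2778, so 5810 = 10p and p = 581, Q = 708.
After the shift, demand is Qd = 2222 - 4p and supply is Qs = 6p - 2778.
Equate the new curves: 2222 - 4p = 6p - 2778, giving 5000 = 10p, p = 500, Q = 222.
Δp = 500 − 581 = -81.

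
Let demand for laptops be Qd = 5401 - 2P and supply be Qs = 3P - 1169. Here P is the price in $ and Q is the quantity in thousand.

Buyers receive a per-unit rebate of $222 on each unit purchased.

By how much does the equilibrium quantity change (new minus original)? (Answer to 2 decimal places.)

+266.40

Before the shock: 5401 - 2P = 3P - 1169 ⇒ 6570 = 5P ⇒ P = 1314, Q = 2773.
Since buyers' out-of-pocket price is the market price minus the rebate, the effective demand curve becomes Qd = 5845 - 2P.
Setting them equal: 5845 - 2P = 3P - 1169 → 7014 = 5P, so P = 1402.8 and Q = 3039.4.
ΔQ = 3039.4 − 2773 = +266.40.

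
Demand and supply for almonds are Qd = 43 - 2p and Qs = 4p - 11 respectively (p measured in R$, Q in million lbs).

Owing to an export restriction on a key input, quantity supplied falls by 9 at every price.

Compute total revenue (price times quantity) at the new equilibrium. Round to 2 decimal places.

231.00

Initially, 43 - 2p = 4p - 11, so 54 = 6p and p = 9, Q = 25.
The new curves are Qd = 43 - 2p (demand) and Qs = 4p - 20 (supply).
New equilibrium: 43 - 2p = 4p - 20 ⇒ 63 = 6p ⇒ p = 10.5, Q = 22.
New expenditure = 10.5 × 22 = 231.00.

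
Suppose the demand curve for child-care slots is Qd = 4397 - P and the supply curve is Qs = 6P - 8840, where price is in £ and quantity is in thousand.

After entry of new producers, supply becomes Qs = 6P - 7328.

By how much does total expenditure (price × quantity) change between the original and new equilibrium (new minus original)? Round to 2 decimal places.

-179496.00

Solve the original market: 4397 - P = 6P - 8840, hence P = 1891 and Q = 2506.
With the change applied: demand Qd = 4397 - P, supply Qs = 6P - 7328.
Setting them equal: 4397 - P = 6P - 7328 → 11725 = 7P, so P = 1675 and Q = 2722.
Expenditure moves from 1891×2506 = 4738846 to 1675×2722 = 4559350; change = -179496.00.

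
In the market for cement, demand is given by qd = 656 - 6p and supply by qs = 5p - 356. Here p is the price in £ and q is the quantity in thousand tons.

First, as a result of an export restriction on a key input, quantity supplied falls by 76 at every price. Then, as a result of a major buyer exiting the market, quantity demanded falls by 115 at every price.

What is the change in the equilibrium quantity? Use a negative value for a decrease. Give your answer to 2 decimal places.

Solve the original market: 656 - 6p = 5p - 356, hence p = 92 and q = 104.
With the change applied: demand qd = 541 - 6p, supply qs = 5p - 432.
New equilibrium: 541 - 6p = 5p - 432 ⇒ 973 = 11p ⇒ p = 973/11 ≈ 88.4545, q = 113/11 ≈ 10.2727.
Δq = 10.2727 − 104 = -93.73.

-93.73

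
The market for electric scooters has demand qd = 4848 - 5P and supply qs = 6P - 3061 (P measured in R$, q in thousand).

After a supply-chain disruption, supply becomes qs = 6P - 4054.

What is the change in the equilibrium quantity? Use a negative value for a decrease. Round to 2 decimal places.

-451.36

Initially, 4848 - 5P = 6P - 3061, so 7909 = 11P and P = 719, q = 1253.
After the shift, demand is qd = 4848 - 5P and supply is qs = 6P - 4054.
Setting them equal: 4848 - 5P = 6P - 4054 → 8902 = 11P, so P = 8902/11 ≈ 809.2727 and q = 8818/11 ≈ 801.6364.
Δq = 801.6364 − 1253 = -451.36.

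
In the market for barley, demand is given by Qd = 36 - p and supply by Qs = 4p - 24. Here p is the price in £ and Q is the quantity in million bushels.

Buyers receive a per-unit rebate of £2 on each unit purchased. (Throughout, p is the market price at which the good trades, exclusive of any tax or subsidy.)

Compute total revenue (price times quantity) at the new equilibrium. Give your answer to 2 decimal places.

317.44

Original equilibrium: 36 - p = 4p - 24 gives 60 = 5p, so p = 12 and Q = 24.
Since buyers' out-of-pocket price is the market price minus the rebate, the effective demand curve becomes Qd = 38 - p.
New equilibrium: 38 - p = 4p - 24 ⇒ 62 = 5p ⇒ p = 12.4, Q = 25.6.
New expenditure = 12.4 × 25.6 = 317.44.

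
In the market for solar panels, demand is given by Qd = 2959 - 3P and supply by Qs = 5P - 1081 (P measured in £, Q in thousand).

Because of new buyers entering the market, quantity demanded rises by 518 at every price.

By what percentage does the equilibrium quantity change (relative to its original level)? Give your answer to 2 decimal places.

Original equilibrium: 2959 - 3P = 5P - 1081 gives 4040 = 8P, so P = 505 and Q = 1444.
With the change applied: demand Qd = 3477 - 3P, supply Qs = 5P - 1081.
Equate the new curves: 3477 - 3P = 5P - 1081, giving 4558 = 8P, P = 569.75, Q = 1767.75.
%ΔQ = (1767.75 − 1444) / 1444 × 100 = +22.42%.

+22.42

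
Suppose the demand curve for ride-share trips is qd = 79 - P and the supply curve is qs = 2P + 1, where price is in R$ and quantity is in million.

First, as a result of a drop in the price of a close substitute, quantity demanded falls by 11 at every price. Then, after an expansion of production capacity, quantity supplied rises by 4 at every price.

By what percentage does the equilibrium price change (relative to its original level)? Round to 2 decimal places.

Initially, 79 - P = 2P + 1, so 78 = 3P and P = 26, q = 53.
The shock moves the curves to qd = 68 - P and qs = 2P + 5.
Setting them equal: 68 - P = 2P + 5 → 63 = 3P, so P = 21 and q = 47.
%ΔP = (21 − 26) / 26 × 100 = -19.23%.

-19.23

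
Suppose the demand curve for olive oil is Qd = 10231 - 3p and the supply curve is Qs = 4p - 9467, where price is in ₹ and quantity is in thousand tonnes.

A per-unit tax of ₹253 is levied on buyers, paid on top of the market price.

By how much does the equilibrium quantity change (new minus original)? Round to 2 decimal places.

-433.71

Initially, 10231 - 3p = 4p - 9467, so 19698 = 7p and p = 2814, Q = 1789.
Since buyers pay the price plus the tax, the effective demand curve becomes Qd = 9472 - 3p.
Clearing the new market: 9472 - 3p = 4p - 9467, so p = 18939/7 ≈ 2705.5714 and Q = 9487/7 ≈ 1355.2857.
ΔQ = 1355.2857 − 1789 = -433.71.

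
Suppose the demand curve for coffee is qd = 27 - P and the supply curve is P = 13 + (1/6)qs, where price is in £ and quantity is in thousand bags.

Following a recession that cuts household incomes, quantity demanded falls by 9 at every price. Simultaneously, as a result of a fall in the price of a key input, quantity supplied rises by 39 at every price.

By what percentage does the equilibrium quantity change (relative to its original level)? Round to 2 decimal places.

-17.86

Original equilibrium: 27 - P = 6P - 78 gives 105 = 7P, so P = 15 and q = 12.
The shock moves the curves to qd = 18 - P and qs = 6P - 39.
Equate the new curves: 18 - P = 6P - 39, giving 57 = 7P, P = 57/7 ≈ 8.1429, q = 69/7 ≈ 9.8571.
%Δq = (9.8571 − 12) / 12 × 100 = -17.86%.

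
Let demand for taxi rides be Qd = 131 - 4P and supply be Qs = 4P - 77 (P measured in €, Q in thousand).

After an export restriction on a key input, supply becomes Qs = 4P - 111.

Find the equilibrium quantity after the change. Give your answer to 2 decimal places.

10.00

Before the shock: 131 - 4P = 4P - 77 ⇒ 208 = 8P ⇒ P = 26, Q = 27.
After the shift, demand is Qd = 131 - 4P and supply is Qs = 4P - 111.
New equilibrium: 131 - 4P = 4P - 111 ⇒ 242 = 8P ⇒ P = 30.25, Q = 10.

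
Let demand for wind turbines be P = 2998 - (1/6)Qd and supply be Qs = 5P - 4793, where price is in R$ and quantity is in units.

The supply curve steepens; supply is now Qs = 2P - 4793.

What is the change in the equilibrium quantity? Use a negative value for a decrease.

-4659.75

Before the shock: 17988 - 6P = 5P - 4793 ⇒ 22781 = 11P ⇒ P = 2071, Q = 5562.
The new curves are Qd = 17988 - 6P (demand) and Qs = 2P - 4793 (supply).
Setting them equal: 17988 - 6P = 2P - 4793 → 22781 = 8P, so P = 2847.625 and Q = 902.25.
ΔQ = 902.25 − 5562 = -4659.75.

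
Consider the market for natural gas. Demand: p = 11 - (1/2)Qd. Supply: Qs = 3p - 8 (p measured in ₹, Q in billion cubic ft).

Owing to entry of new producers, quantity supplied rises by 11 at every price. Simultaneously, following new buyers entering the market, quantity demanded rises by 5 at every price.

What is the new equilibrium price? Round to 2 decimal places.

4.80

Initially, 22 - 2p = 3p - 8, so 30 = 5p and p = 6, Q = 10.
The new curves are Qd = 27 - 2p (demand) and Qs = 3p + 3 (supply).
New equilibrium: 27 - 2p = 3p + 3 ⇒ 24 = 5p ⇒ p = 4.8, Q = 17.4.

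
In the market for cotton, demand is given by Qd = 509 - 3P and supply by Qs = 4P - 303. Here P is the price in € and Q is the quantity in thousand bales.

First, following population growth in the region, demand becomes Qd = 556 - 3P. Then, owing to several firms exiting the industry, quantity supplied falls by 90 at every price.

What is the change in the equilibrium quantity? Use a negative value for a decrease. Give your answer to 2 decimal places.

Before the shock: 509 - 3P = 4P - 303 ⇒ 812 = 7P ⇒ P = 116, Q = 161.
With the change applied: demand Qd = 556 - 3P, supply Qs = 4P - 393.
Clearing the new market: 556 - 3P = 4P - 393, so P = 949/7 ≈ 135.5714 and Q = 1045/7 ≈ 149.2857.
ΔQ = 149.2857 − 161 = -11.71.

-11.71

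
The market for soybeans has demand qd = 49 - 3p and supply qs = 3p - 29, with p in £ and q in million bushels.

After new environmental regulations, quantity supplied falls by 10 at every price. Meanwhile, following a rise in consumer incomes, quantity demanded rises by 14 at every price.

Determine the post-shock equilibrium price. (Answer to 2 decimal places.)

17.00

Original equilibrium: 49 - 3p = 3p - 29 gives 78 = 6p, so p = 13 and q = 10.
The shock moves the curves to qd = 63 - 3p and qs = 3p - 39.
New equilibrium: 63 - 3p = 3p - 39 ⇒ 102 = 6p ⇒ p = 17, q = 12.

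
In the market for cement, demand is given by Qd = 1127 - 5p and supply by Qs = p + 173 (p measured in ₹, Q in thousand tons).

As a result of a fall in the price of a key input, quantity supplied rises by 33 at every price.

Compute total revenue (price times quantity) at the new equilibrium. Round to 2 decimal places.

55183.25

Solve the original market: 1127 - 5p = p + 173, hence p = 159 and Q = 332.
The shock moves the curves to Qd = 1127 - 5p and Qs = p + 206.
New equilibrium: 1127 - 5p = p + 206 ⇒ 921 = 6p ⇒ p = 153.5, Q = 359.5.
New expenditure = 153.5 × 359.5 = 55183.25.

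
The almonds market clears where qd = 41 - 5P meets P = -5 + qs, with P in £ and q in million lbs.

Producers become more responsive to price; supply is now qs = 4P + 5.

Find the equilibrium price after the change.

4

Initially, 41 - 5P = P + 5, so 36 = 6P and P = 6, q = 11.
The new curves are qd = 41 - 5P (demand) and qs = 4P + 5 (supply).
New equilibrium: 41 - 5P = 4P + 5 ⇒ 36 = 9P ⇒ P = 4, q = 21.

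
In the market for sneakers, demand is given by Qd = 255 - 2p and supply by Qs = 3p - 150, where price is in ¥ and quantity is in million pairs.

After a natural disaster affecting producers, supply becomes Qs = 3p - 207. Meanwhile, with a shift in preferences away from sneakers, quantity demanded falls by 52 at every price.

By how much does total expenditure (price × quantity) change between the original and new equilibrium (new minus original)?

Before the shock: 255 - 2p = 3p - 150 ⇒ 405 = 5p ⇒ p = 81, Q = 93.
After the shift, demand is Qd = 203 - 2p and supply is Qs = 3p - 207.
Setting them equal: 203 - 2p = 3p - 207 → 410 = 5p, so p = 82 and Q = 39.
Expenditure moves from 81×93 = 7533 to 82×39 = 3198; change = -4335.

-4335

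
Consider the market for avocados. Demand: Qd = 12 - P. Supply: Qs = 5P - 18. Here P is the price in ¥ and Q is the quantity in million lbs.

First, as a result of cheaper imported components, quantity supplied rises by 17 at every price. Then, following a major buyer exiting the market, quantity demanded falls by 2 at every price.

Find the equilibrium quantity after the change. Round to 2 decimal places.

Solve the original market: 12 - P = 5P - 18, hence P = 5 and Q = 7.
The new curves are Qd = 10 - P (demand) and Qs = 5P - 1 (supply).
Setting them equal: 10 - P = 5P - 1 → 11 = 6P, so P = 11/6 ≈ 1.8333 and Q = 49/6 ≈ 8.1667.

8.17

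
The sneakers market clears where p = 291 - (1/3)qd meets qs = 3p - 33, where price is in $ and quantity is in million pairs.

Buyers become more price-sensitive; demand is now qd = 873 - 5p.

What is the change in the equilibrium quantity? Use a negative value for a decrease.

-113.25

Before the shock: 873 - 3p = 3p - 33 ⇒ 906 = 6p ⇒ p = 151, q = 420.
After the shift, demand is qd = 873 - 5p and supply is qs = 3p - 33.
New equilibrium: 873 - 5p = 3p - 33 ⇒ 906 = 8p ⇒ p = 113.25, q = 306.75.
Δq = 306.75 − 420 = -113.25.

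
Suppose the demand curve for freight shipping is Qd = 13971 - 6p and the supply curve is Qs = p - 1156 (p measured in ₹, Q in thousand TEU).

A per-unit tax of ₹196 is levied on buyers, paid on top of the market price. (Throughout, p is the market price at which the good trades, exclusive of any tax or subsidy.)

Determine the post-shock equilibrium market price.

1993

Initially, 13971 - 6p = p - 1156, so 15127 = 7p and p = 2161, Q = 1005.
Since buyers pay the price plus the tax, the effective demand curve becomes Qd = 12795 - 6p.
Equate the new curves: 12795 - 6p = p - 1156, giving 13951 = 7p, p = 1993, Q = 837.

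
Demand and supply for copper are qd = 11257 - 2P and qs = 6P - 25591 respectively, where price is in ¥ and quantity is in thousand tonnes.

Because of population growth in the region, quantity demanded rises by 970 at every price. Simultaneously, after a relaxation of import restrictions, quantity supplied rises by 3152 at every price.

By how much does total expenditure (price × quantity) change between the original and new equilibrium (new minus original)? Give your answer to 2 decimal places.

+6009266.63

Before the shock: 11257 - 2P = 6P - 25591 ⇒ 36848 = 8P ⇒ P = 4606, q = 2045.
With the change applied: demand qd = 12227 - 2P, supply qs = 6P - 22439.
New equilibrium: 12227 - 2P = 6P - 22439 ⇒ 34666 = 8P ⇒ P = 4333.25, q = 3560.5.
Expenditure moves from 4606×2045 = 9419270 to 4333.25×3560.5 = 15428536.625; change = +6009266.63.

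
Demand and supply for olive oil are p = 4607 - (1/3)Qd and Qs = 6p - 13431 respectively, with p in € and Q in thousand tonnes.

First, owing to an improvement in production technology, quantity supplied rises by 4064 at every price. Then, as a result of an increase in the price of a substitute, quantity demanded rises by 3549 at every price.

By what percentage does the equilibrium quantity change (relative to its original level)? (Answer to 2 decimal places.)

Solve the original market: 13821 - 3p = 6p - 13431, hence p = 3028 and Q = 4737.
After the shift, demand is Qd = 17370 - 3p and supply is Qs = 6p - 9367.
Clearing the new market: 17370 - 3p = 6p - 9367, so p = 26737/9 ≈ 2970.7778 and Q = 25373/3 ≈ 8457.6667.
%ΔQ = (8457.6667 − 4737) / 4737 × 100 = +78.54%.

+78.54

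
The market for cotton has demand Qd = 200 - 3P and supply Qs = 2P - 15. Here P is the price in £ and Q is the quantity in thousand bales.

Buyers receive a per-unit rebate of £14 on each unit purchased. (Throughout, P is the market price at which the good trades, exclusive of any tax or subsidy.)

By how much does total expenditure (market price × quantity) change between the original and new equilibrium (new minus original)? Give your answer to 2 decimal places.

+1459.92

Original equilibrium: 200 - 3P = 2P - 15 gives 215 = 5P, so P = 43 and Q = 71.
Since buyers' out-of-pocket price is the market price minus the rebate, the effective demand curve becomes Qd = 242 - 3P.
Equate the new curves: 242 - 3P = 2P - 15, giving 257 = 5P, P = 51.4, Q = 87.8.
Expenditure moves from 43×71 = 3053 to 51.4×87.8 = 4512.92; change = +1459.92.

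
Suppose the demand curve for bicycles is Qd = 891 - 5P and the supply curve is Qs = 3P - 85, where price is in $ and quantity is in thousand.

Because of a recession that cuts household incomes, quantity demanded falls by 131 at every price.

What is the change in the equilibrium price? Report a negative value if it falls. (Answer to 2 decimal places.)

Solve the original market: 891 - 5P = 3P - 85, hence P = 122 and Q = 281.
The shock moves the curves to Qd = 760 - 5P and Qs = 3P - 85.
Setting them equal: 760 - 5P = 3P - 85 → 845 = 8P, so P = 105.625 and Q = 231.875.
ΔP = 105.625 − 122 = -16.38.

-16.38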